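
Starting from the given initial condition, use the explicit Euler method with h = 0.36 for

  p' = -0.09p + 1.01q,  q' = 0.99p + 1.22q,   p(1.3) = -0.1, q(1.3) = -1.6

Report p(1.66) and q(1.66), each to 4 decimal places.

Euler on (p,q): p_{n+1} = p_n + h·p', q_{n+1} = q_n + h·q'.
1.300000: (-0.100000, -1.600000); f=(-1.607000, -2.051000) → (-0.678520, -2.338360)
(p(1.66), q(1.66)) ≈ (-0.6785, -2.3384)

-0.6785, -2.3384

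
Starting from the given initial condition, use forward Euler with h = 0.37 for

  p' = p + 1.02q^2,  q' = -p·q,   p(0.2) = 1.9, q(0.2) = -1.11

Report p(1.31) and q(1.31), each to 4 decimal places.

Euler on (p,q): p_{n+1} = p_n + h·p', q_{n+1} = q_n + h·q'.
0.200000: (1.900000, -1.110000); f=(3.156742, 2.109000) → (3.067995, -0.329670)
0.570000: (3.067995, -0.329670); f=(3.178850, 1.011426) → (4.244169, 0.044558)
0.940000: (4.244169, 0.044558); f=(4.246194, -0.189110) → (5.815261, -0.025413)
(p(1.31), q(1.31)) ≈ (5.8153, -0.0254)

5.8153, -0.0254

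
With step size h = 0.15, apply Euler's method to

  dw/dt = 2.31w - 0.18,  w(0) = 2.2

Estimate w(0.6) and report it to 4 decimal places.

Euler: w_{n+1} = w_n + h·f(t_n, w_n).
t=0.000000, w=2.200000: f=4.902000 → w ← 2.200000 + 0.15·4.902000 = 2.935300
t=0.150000, w=2.935300: f=6.600543 → w ← 2.935300 + 0.15·6.600543 = 3.925381
t=0.300000, w=3.925381: f=8.887631 → w ← 3.925381 + 0.15·8.887631 = 5.258526
t=0.450000, w=5.258526: f=11.967195 → w ← 5.258526 + 0.15·11.967195 = 7.053605
w(0.6) ≈ 7.0536

7.0536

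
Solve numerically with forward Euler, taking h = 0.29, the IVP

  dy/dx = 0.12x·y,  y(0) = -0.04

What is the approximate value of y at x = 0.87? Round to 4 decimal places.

Euler: y_{n+1} = y_n + h·f(x_n, y_n).
x=0.000000, y=-0.040000: f=0.000000 → y ← -0.040000 + 0.29·0.000000 = -0.040000
x=0.290000, y=-0.040000: f=-0.001392 → y ← -0.040000 + 0.29·(-0.001392) = -0.040404
x=0.580000, y=-0.040404: f=-0.002812 → y ← -0.040404 + 0.29·(-0.002812) = -0.041219
y(0.87) ≈ -0.0412

-0.0412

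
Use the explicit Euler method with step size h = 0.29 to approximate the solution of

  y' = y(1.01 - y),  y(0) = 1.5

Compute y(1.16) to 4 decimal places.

Euler: y_{n+1} = y_n + h·f(x_n, y_n).
x=0.000000, y=1.500000: f=-0.735000 → y ← 1.500000 + 0.29·(-0.735000) = 1.286850
x=0.290000, y=1.286850: f=-0.356264 → y ← 1.286850 + 0.29·(-0.356264) = 1.183533
x=0.580000, y=1.183533: f=-0.205382 → y ← 1.183533 + 0.29·(-0.205382) = 1.123972
x=0.870000, y=1.123972: f=-0.128102 → y ← 1.123972 + 0.29·(-0.128102) = 1.086823
y(1.16) ≈ 1.0868

1.0868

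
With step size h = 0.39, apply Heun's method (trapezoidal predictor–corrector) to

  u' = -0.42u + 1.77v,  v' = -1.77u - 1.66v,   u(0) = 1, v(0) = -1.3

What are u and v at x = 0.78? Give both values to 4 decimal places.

Heun on (u,v): k1 = f(x_n, state_n); k2 = f(x_n + h, state_n + h·k1); state_{n+1} = state_n + (h/2)·(k1 + k2).
0.000000: (1.000000, -1.300000)
  k1 = (-2.721000, 0.388000)
  predictor → (-0.061190, -1.148680)
  k2 = (-2.007464, 2.015115)
  → (0.077950, -0.831393)
0.390000: (0.077950, -0.831393)
  k1 = (-1.504304, 1.242141)
  predictor → (-0.508729, -0.346958)
  k2 = (-0.400449, 1.476400)
  → (-0.293477, -0.301277)
(u(0.78), v(0.78)) ≈ (-0.2935, -0.3013)

-0.2935, -0.3013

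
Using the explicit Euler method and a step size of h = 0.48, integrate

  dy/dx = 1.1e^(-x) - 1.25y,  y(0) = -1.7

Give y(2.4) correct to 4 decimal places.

Euler: y_{n+1} = y_n + h·f(x_n, y_n).
x=0.000000, y=-1.700000: f=3.225000 → y ← -1.700000 + 0.48·3.225000 = -0.152000
x=0.480000, y=-0.152000: f=0.870662 → y ← -0.152000 + 0.48·0.870662 = 0.265918
x=0.960000, y=0.265918: f=0.088785 → y ← 0.265918 + 0.48·0.088785 = 0.308534
x=1.440000, y=0.308534: f=-0.125048 → y ← 0.308534 + 0.48·(-0.125048) = 0.248512
x=1.920000, y=0.248512: f=-0.149372 → y ← 0.248512 + 0.48·(-0.149372) = 0.176813
y(2.4) ≈ 0.1768

0.1768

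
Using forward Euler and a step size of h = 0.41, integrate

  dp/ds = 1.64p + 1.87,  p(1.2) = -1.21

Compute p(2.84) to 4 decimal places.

Euler: p_{n+1} = p_n + h·f(s_n, p_n).
s=1.200000, p=-1.210000: f=-0.114400 → p ← -1.210000 + 0.41·(-0.114400) = -1.256904
s=1.610000, p=-1.256904: f=-0.191323 → p ← -1.256904 + 0.41·(-0.191323) = -1.335346
s=2.020000, p=-1.335346: f=-0.319968 → p ← -1.335346 + 0.41·(-0.319968) = -1.466533
s=2.430000, p=-1.466533: f=-0.535114 → p ← -1.466533 + 0.41·(-0.535114) = -1.685930
p(2.84) ≈ -1.6859

-1.6859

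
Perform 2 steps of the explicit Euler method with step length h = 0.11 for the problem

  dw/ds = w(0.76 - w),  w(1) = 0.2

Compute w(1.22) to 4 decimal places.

0.2251

Euler: w_{n+1} = w_n + h·f(s_n, w_n).
s=1.000000, w=0.200000: f=0.112000 → w ← 0.200000 + 0.11·0.112000 = 0.212320
s=1.110000, w=0.212320: f=0.116283 → w ← 0.212320 + 0.11·0.116283 = 0.225111
w(1.22) ≈ 0.2251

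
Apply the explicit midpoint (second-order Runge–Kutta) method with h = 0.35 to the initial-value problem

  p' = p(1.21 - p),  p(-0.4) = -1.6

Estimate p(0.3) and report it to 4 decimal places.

Midpoint: k1 = f(x_n, p_n); k2 = f(x_n + h/2, p_n + (h/2)·k1); p_{n+1} = p_n + h·k2.
x=-0.400000, p=-1.600000:
  k1 = f(-0.400000, -1.600000) = -4.496000
  k2 = f(-0.225000, -2.386800) = -8.584842
  p ← -1.600000 + 0.35·(-8.584842) = -4.604695
x=-0.050000, p=-4.604695:
  k1 = f(-0.050000, -4.604695) = -26.774895
  k2 = f(0.125000, -9.290301) = -97.550964
  p ← -4.604695 + 0.35·(-97.550964) = -38.747532
p(0.3) ≈ -38.7475

-38.7475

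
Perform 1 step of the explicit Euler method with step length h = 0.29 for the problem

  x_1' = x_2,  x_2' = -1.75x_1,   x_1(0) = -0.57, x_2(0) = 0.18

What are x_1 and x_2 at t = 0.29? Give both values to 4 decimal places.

Euler on (x_1,x_2): x_1_{n+1} = x_1_n + h·x_1', x_2_{n+1} = x_2_n + h·x_2'.
0.000000: (-0.570000, 0.180000); f=(0.180000, 0.997500) → (-0.517800, 0.469275)
(x_1(0.29), x_2(0.29)) ≈ (-0.5178, 0.4693)

-0.5178, 0.4693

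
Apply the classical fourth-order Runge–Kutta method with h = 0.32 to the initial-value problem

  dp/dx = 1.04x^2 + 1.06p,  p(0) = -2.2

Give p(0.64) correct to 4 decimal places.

-4.2267

RK4: k1 = f(x_n, p_n); k2 = f(x_n + h/2, p_n + (h/2)·k1); k3 = f(x_n + h/2, p_n + (h/2)·k2); k4 = f(x_n + h, p_n + h·k3); p_{n+1} = p_n + (h/6)·(k1 + 2k2 + 2k3 + k4).
x=0.000000, p=-2.200000:
  k1 = f(0.000000, -2.200000) = -2.332000
  k2 = f(0.160000, -2.573120) = -2.700883
  k3 = f(0.160000, -2.632141) = -2.763446
  k4 = f(0.320000, -3.084303) = -3.162865
  p ← -2.200000 + (0.32/6)·(k1 + 2k2 + 2k3 + k4) = -3.075921
x=0.320000, p=-3.075921:
  k1 = f(0.320000, -3.075921) = -3.153980
  k2 = f(0.480000, -3.580558) = -3.555776
  k3 = f(0.480000, -3.644845) = -3.623920
  k4 = f(0.640000, -4.235576) = -4.063726
  p ← -3.075921 + (0.32/6)·(k1 + 2k2 + 2k3 + k4) = -4.226700
p(0.64) ≈ -4.2267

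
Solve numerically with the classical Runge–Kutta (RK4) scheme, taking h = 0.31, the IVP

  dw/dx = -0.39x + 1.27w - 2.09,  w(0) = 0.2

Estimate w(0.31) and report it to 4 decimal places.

RK4: k1 = f(x_n, w_n); k2 = f(x_n + h/2, w_n + (h/2)·k1); k3 = f(x_n + h/2, w_n + (h/2)·k2); k4 = f(x_n + h, w_n + h·k3); w_{n+1} = w_n + (h/6)·(k1 + 2k2 + 2k3 + k4).
x=0.000000, w=0.200000:
  k1 = f(0.000000, 0.200000) = -1.836000
  k2 = f(0.155000, -0.084580) = -2.257867
  k3 = f(0.155000, -0.149969) = -2.340911
  k4 = f(0.310000, -0.525682) = -2.878517
  w ← 0.200000 + (0.31/6)·(k1 + 2k2 + 2k3 + k4) = -0.518790
w(0.31) ≈ -0.5188

-0.5188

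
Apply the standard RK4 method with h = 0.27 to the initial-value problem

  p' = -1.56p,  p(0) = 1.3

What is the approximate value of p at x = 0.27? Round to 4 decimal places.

0.8533

RK4: k1 = f(x_n, p_n); k2 = f(x_n + h/2, p_n + (h/2)·k1); k3 = f(x_n + h/2, p_n + (h/2)·k2); k4 = f(x_n + h, p_n + h·k3); p_{n+1} = p_n + (h/6)·(k1 + 2k2 + 2k3 + k4).
x=0.000000, p=1.300000:
  k1 = f(0.000000, 1.300000) = -2.028000
  k2 = f(0.135000, 1.026220) = -1.600903
  k3 = f(0.135000, 1.083878) = -1.690850
  k4 = f(0.270000, 0.843471) = -1.315814
  p ← 1.300000 + (0.27/6)·(k1 + 2k2 + 2k3 + k4) = 0.853271
p(0.27) ≈ 0.8533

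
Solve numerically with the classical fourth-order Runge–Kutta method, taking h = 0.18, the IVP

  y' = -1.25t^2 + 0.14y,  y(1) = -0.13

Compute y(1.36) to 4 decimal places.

-0.7827

RK4: k1 = f(t_n, y_n); k2 = f(t_n + h/2, y_n + (h/2)·k1); k3 = f(t_n + h/2, y_n + (h/2)·k2); k4 = f(t_n + h, y_n + h·k3); y_{n+1} = y_n + (h/6)·(k1 + 2k2 + 2k3 + k4).
t=1.000000, y=-0.130000:
  k1 = f(1.000000, -0.130000) = -1.268200
  k2 = f(1.090000, -0.244138) = -1.519304
  k3 = f(1.090000, -0.266737) = -1.522468
  k4 = f(1.180000, -0.404044) = -1.797066
  y ← -0.130000 + (0.18/6)·(k1 + 2k2 + 2k3 + k4) = -0.404464
t=1.180000, y=-0.404464:
  k1 = f(1.180000, -0.404464) = -1.797125
  k2 = f(1.270000, -0.566206) = -2.095394
  k3 = f(1.270000, -0.593050) = -2.099152
  k4 = f(1.360000, -0.782312) = -2.421524
  y ← -0.404464 + (0.18/6)·(k1 + 2k2 + 2k3 + k4) = -0.782697
y(1.36) ≈ -0.7827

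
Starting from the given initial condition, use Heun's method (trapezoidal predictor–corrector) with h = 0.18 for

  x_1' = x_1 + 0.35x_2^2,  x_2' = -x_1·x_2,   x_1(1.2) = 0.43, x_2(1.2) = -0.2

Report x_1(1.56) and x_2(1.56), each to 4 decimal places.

Heun on (x_1,x_2): k1 = f(t_n, state_n); k2 = f(t_n + h, state_n + h·k1); state_{n+1} = state_n + (h/2)·(k1 + k2).
1.200000: (0.430000, -0.200000)
  k1 = (0.444000, 0.086000)
  predictor → (0.509920, -0.184520)
  k2 = (0.521837, 0.094090)
  → (0.516925, -0.183792)
1.380000: (0.516925, -0.183792)
  k1 = (0.528748, 0.095007)
  predictor → (0.612100, -0.166691)
  k2 = (0.621825, 0.102031)
  → (0.620477, -0.166058)
(x_1(1.56), x_2(1.56)) ≈ (0.6205, -0.1661)

0.6205, -0.1661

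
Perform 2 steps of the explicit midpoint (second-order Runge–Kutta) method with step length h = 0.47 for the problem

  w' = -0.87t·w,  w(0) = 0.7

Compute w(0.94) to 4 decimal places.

0.4679

Midpoint: k1 = f(t_n, w_n); k2 = f(t_n + h/2, w_n + (h/2)·k1); w_{n+1} = w_n + h·k2.
t=0.000000, w=0.700000:
  k1 = f(0.000000, 0.700000) = 0.000000
  k2 = f(0.235000, 0.700000) = -0.143115
  w ← 0.700000 + 0.47·(-0.143115) = 0.632736
t=0.470000, w=0.632736:
  k1 = f(0.470000, 0.632736) = -0.258726
  k2 = f(0.705000, 0.571935) = -0.350797
  w ← 0.632736 + 0.47·(-0.350797) = 0.467862
w(0.94) ≈ 0.4679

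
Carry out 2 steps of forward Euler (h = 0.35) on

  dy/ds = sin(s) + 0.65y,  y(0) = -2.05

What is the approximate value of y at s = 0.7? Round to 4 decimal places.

-2.9688

Euler: y_{n+1} = y_n + h·f(s_n, y_n).
s=0.000000, y=-2.050000: f=-1.332500 → y ← -2.050000 + 0.35·(-1.332500) = -2.516375
s=0.350000, y=-2.516375: f=-1.292746 → y ← -2.516375 + 0.35·(-1.292746) = -2.968836
y(0.7) ≈ -2.9688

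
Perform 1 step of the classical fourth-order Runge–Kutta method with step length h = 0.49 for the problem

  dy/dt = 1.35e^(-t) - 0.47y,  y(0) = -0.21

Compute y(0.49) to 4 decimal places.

RK4: k1 = f(t_n, y_n); k2 = f(t_n + h/2, y_n + (h/2)·k1); k3 = f(t_n + h/2, y_n + (h/2)·k2); k4 = f(t_n + h, y_n + h·k3); y_{n+1} = y_n + (h/6)·(k1 + 2k2 + 2k3 + k4).
t=0.000000, y=-0.210000:
  k1 = f(0.000000, -0.210000) = 1.448700
  k2 = f(0.245000, 0.144932) = 0.988533
  k3 = f(0.245000, 0.032191) = 1.041522
  k4 = f(0.490000, 0.300346) = 0.685883
  y ← -0.210000 + (0.49/6)·(k1 + 2k2 + 2k3 + k4) = 0.295900
y(0.49) ≈ 0.2959

0.2959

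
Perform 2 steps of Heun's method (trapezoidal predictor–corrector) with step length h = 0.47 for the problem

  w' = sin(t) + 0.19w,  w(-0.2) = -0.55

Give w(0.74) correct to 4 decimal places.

-0.4177

Heun: k1 = f(t_n, w_n); k2 = f(t_n + h, w_n + h·k1); w_{n+1} = w_n + (h/2)·(k1 + k2).
t=-0.200000, w=-0.550000:
  k1 = f(-0.200000, -0.550000) = -0.303169
  k2 = f(0.270000, -0.692490) = 0.135158
  w ← -0.550000 + (0.47/2)·(-0.303169 + 0.135158) = -0.589483
t=0.270000, w=-0.589483:
  k1 = f(0.270000, -0.589483) = 0.154730
  k2 = f(0.740000, -0.516760) = 0.576104
  w ← -0.589483 + (0.47/2)·(0.154730 + 0.576104) = -0.417737
w(0.74) ≈ -0.4177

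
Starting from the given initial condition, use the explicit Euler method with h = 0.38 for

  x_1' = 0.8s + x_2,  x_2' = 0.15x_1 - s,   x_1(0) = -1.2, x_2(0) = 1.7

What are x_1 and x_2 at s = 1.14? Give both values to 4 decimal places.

0.9657, 1.1772

Euler on (x_1,x_2): x_1_{n+1} = x_1_n + h·x_1', x_2_{n+1} = x_2_n + h·x_2'.
0.000000: (-1.200000, 1.700000); f=(1.700000, -0.180000) → (-0.554000, 1.631600)
0.380000: (-0.554000, 1.631600); f=(1.935600, -0.463100) → (0.181528, 1.455622)
0.760000: (0.181528, 1.455622); f=(2.063622, -0.732771) → (0.965704, 1.177169)
(x_1(1.14), x_2(1.14)) ≈ (0.9657, 1.1772)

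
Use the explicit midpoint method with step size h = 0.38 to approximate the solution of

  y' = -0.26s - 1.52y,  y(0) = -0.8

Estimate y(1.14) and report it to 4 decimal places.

-0.2691

Midpoint: k1 = f(s_n, y_n); k2 = f(s_n + h/2, y_n + (h/2)·k1); y_{n+1} = y_n + h·k2.
s=0.000000, y=-0.800000:
  k1 = f(0.000000, -0.800000) = 1.216000
  k2 = f(0.190000, -0.568960) = 0.815419
  y ← -0.800000 + 0.38·0.815419 = -0.490141
s=0.380000, y=-0.490141:
  k1 = f(0.380000, -0.490141) = 0.646214
  k2 = f(0.570000, -0.367360) = 0.410187
  y ← -0.490141 + 0.38·0.410187 = -0.334270
s=0.760000, y=-0.334270:
  k1 = f(0.760000, -0.334270) = 0.310490
  k2 = f(0.950000, -0.275276) = 0.171420
  y ← -0.334270 + 0.38·0.171420 = -0.269130
y(1.14) ≈ -0.2691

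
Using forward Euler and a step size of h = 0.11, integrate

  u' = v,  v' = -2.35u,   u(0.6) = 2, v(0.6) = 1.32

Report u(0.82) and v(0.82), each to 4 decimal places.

Euler on (u,v): u_{n+1} = u_n + h·u', v_{n+1} = v_n + h·v'.
0.600000: (2.000000, 1.320000); f=(1.320000, -4.700000) → (2.145200, 0.803000)
0.710000: (2.145200, 0.803000); f=(0.803000, -5.041220) → (2.233530, 0.248466)
(u(0.82), v(0.82)) ≈ (2.2335, 0.2485)

2.2335, 0.2485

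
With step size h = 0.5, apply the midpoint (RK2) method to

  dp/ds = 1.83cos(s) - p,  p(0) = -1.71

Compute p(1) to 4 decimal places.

Midpoint: k1 = f(s_n, p_n); k2 = f(s_n + h/2, p_n + (h/2)·k1); p_{n+1} = p_n + h·k2.
s=0.000000, p=-1.710000:
  k1 = f(0.000000, -1.710000) = 3.540000
  k2 = f(0.250000, -0.825000) = 2.598110
  p ← -1.710000 + 0.5·2.598110 = -0.410945
s=0.500000, p=-0.410945:
  k1 = f(0.500000, -0.410945) = 2.016921
  k2 = f(0.750000, 0.093285) = 1.245705
  p ← -0.410945 + 0.5·1.245705 = 0.211908
p(1) ≈ 0.2119

0.2119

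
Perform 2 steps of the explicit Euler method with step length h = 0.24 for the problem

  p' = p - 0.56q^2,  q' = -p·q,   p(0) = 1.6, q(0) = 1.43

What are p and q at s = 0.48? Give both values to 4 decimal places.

2.0151, 0.5195

Euler on (p,q): p_{n+1} = p_n + h·p', q_{n+1} = q_n + h·q'.
0.000000: (1.600000, 1.430000); f=(0.454856, -2.288000) → (1.709165, 0.880880)
0.240000: (1.709165, 0.880880); f=(1.274634, -1.505570) → (2.015078, 0.519543)
(p(0.48), q(0.48)) ≈ (2.0151, 0.5195)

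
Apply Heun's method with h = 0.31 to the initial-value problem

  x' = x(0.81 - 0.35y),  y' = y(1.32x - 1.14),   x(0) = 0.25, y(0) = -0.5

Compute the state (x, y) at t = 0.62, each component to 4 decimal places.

Heun on (x,y): k1 = f(t_n, state_n); k2 = f(t_n + h, state_n + h·k1); state_{n+1} = state_n + (h/2)·(k1 + k2).
0.000000: (0.250000, -0.500000)
  k1 = (0.246250, 0.405000)
  predictor → (0.326338, -0.374450)
  k2 = (0.307102, 0.265573)
  → (0.335770, -0.396061)
0.310000: (0.335770, -0.396061)
  k1 = (0.318518, 0.275969)
  predictor → (0.434510, -0.310511)
  k2 = (0.399175, 0.175888)
  → (0.447012, -0.326023)
(x(0.62), y(0.62)) ≈ (0.4470, -0.3260)

0.4470, -0.3260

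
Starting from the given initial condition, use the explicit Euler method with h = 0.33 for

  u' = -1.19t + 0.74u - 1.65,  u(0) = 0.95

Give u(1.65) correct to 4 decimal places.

Euler: u_{n+1} = u_n + h·f(t_n, u_n).
t=0.000000, u=0.950000: f=-0.947000 → u ← 0.950000 + 0.33·(-0.947000) = 0.637490
t=0.330000, u=0.637490: f=-1.570957 → u ← 0.637490 + 0.33·(-1.570957) = 0.119074
t=0.660000, u=0.119074: f=-2.347285 → u ← 0.119074 + 0.33·(-2.347285) = -0.655530
t=0.990000, u=-0.655530: f=-3.313192 → u ← -0.655530 + 0.33·(-3.313192) = -1.748883
t=1.320000, u=-1.748883: f=-4.514974 → u ← -1.748883 + 0.33·(-4.514974) = -3.238825
u(1.65) ≈ -3.2388

-3.2388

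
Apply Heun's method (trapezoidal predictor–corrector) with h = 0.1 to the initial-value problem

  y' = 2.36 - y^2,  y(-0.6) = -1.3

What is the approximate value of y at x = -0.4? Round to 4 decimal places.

Heun: k1 = f(x_n, y_n); k2 = f(x_n + h, y_n + h·k1); y_{n+1} = y_n + (h/2)·(k1 + k2).
x=-0.600000, y=-1.300000:
  k1 = f(-0.600000, -1.300000) = 0.670000
  k2 = f(-0.500000, -1.233000) = 0.839711
  y ← -1.300000 + (0.1/2)·(0.670000 + 0.839711) = -1.224514
x=-0.500000, y=-1.224514:
  k1 = f(-0.500000, -1.224514) = 0.860564
  k2 = f(-0.400000, -1.138458) = 1.063913
  y ← -1.224514 + (0.1/2)·(0.860564 + 1.063913) = -1.128291
y(-0.4) ≈ -1.1283

-1.1283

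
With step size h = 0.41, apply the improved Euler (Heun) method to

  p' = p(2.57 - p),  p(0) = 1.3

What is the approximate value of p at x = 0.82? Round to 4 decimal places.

Heun: k1 = f(x_n, p_n); k2 = f(x_n + h, p_n + h·k1); p_{n+1} = p_n + (h/2)·(k1 + k2).
x=0.000000, p=1.300000:
  k1 = f(0.000000, 1.300000) = 1.651000
  k2 = f(0.410000, 1.976910) = 1.172486
  p ← 1.300000 + (0.41/2)·(1.651000 + 1.172486) = 1.878815
x=0.410000, p=1.878815:
  k1 = f(0.410000, 1.878815) = 1.298609
  k2 = f(0.820000, 2.411244) = 0.382799
  p ← 1.878815 + (0.41/2)·(1.298609 + 0.382799) = 2.223503
p(0.82) ≈ 2.2235

2.2235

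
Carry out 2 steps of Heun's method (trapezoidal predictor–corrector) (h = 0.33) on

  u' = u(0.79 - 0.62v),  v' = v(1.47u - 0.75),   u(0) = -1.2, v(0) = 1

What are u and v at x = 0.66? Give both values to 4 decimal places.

Heun on (u,v): k1 = f(x_n, state_n); k2 = f(x_n + h, state_n + h·k1); state_{n+1} = state_n + (h/2)·(k1 + k2).
0.000000: (-1.200000, 1.000000)
  k1 = (-0.204000, -2.514000)
  predictor → (-1.267320, 0.170380)
  k2 = (-0.867309, -0.445196)
  → (-1.376766, 0.511733)
0.330000: (-1.376766, 0.511733)
  k1 = (-0.650833, -1.419467)
  predictor → (-1.591541, 0.043308)
  k2 = (-1.214582, -0.133804)
  → (-1.684559, 0.255443)
(u(0.66), v(0.66)) ≈ (-1.6846, 0.2554)

-1.6846, 0.2554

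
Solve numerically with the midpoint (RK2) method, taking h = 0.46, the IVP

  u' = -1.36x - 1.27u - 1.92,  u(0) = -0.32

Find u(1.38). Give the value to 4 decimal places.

-2.0761

Midpoint: k1 = f(x_n, u_n); k2 = f(x_n + h/2, u_n + (h/2)·k1); u_{n+1} = u_n + h·k2.
x=0.000000, u=-0.320000:
  k1 = f(0.000000, -0.320000) = -1.513600
  k2 = f(0.230000, -0.668128) = -1.384277
  u ← -0.320000 + 0.46·(-1.384277) = -0.956768
x=0.460000, u=-0.956768:
  k1 = f(0.460000, -0.956768) = -1.330505
  k2 = f(0.690000, -1.262784) = -1.254665
  u ← -0.956768 + 0.46·(-1.254665) = -1.533913
x=0.920000, u=-1.533913:
  k1 = f(0.920000, -1.533913) = -1.223130
  k2 = f(1.150000, -1.815233) = -1.178654
  u ← -1.533913 + 0.46·(-1.178654) = -2.076094
u(1.38) ≈ -2.0761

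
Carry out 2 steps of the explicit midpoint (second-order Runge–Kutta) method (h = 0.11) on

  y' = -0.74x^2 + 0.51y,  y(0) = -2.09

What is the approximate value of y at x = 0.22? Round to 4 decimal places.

-2.3405

Midpoint: k1 = f(x_n, y_n); k2 = f(x_n + h/2, y_n + (h/2)·k1); y_{n+1} = y_n + h·k2.
x=0.000000, y=-2.090000:
  k1 = f(0.000000, -2.090000) = -1.065900
  k2 = f(0.055000, -2.148624) = -1.098037
  y ← -2.090000 + 0.11·(-1.098037) = -2.210784
x=0.110000, y=-2.210784:
  k1 = f(0.110000, -2.210784) = -1.136454
  k2 = f(0.165000, -2.273289) = -1.179524
  y ← -2.210784 + 0.11·(-1.179524) = -2.340532
y(0.22) ≈ -2.3405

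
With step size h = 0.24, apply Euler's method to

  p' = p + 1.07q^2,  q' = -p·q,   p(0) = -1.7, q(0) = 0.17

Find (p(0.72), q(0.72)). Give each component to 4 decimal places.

Euler on (p,q): p_{n+1} = p_n + h·p', q_{n+1} = q_n + h·q'.
0.000000: (-1.700000, 0.170000); f=(-1.669077, 0.289000) → (-2.100578, 0.239360)
0.240000: (-2.100578, 0.239360); f=(-2.039275, 0.502794) → (-2.590004, 0.360031)
0.480000: (-2.590004, 0.360031); f=(-2.451309, 0.932481) → (-3.178319, 0.583826)
(p(0.72), q(0.72)) ≈ (-3.1783, 0.5838)

-3.1783, 0.5838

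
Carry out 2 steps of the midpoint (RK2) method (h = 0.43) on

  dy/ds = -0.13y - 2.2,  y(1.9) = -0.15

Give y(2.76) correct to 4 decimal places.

Midpoint: k1 = f(s_n, y_n); k2 = f(s_n + h/2, y_n + (h/2)·k1); y_{n+1} = y_n + h·k2.
s=1.900000, y=-0.150000:
  k1 = f(1.900000, -0.150000) = -2.180500
  k2 = f(2.115000, -0.618808) = -2.119555
  y ← -0.150000 + 0.43·(-2.119555) = -1.061409
s=2.330000, y=-1.061409:
  k1 = f(2.330000, -1.061409) = -2.062017
  k2 = f(2.545000, -1.504742) = -2.004384
  y ← -1.061409 + 0.43·(-2.004384) = -1.923294
y(2.76) ≈ -1.9233

-1.9233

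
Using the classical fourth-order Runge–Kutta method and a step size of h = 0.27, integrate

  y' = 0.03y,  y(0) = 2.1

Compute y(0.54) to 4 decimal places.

RK4: k1 = f(t_n, y_n); k2 = f(t_n + h/2, y_n + (h/2)·k1); k3 = f(t_n + h/2, y_n + (h/2)·k2); k4 = f(t_n + h, y_n + h·k3); y_{n+1} = y_n + (h/6)·(k1 + 2k2 + 2k3 + k4).
t=0.000000, y=2.100000:
  k1 = f(0.000000, 2.100000) = 0.063000
  k2 = f(0.135000, 2.108505) = 0.063255
  k3 = f(0.135000, 2.108539) = 0.063256
  k4 = f(0.270000, 2.117079) = 0.063512
  y ← 2.100000 + (0.27/6)·(k1 + 2k2 + 2k3 + k4) = 2.117079
t=0.270000, y=2.117079:
  k1 = f(0.270000, 2.117079) = 0.063512
  k2 = f(0.405000, 2.125653) = 0.063770
  k3 = f(0.405000, 2.125688) = 0.063771
  k4 = f(0.540000, 2.134297) = 0.064029
  y ← 2.117079 + (0.27/6)·(k1 + 2k2 + 2k3 + k4) = 2.134297
y(0.54) ≈ 2.1343

2.1343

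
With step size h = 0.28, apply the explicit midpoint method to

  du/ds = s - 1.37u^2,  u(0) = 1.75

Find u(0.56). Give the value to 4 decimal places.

1.0045

Midpoint: k1 = f(s_n, u_n); k2 = f(s_n + h/2, u_n + (h/2)·k1); u_{n+1} = u_n + h·k2.
s=0.000000, u=1.750000:
  k1 = f(0.000000, 1.750000) = -4.195625
  k2 = f(0.140000, 1.162612) = -1.711785
  u ← 1.750000 + 0.28·(-1.711785) = 1.270700
s=0.280000, u=1.270700:
  k1 = f(0.280000, 1.270700) = -1.932110
  k2 = f(0.420000, 1.000205) = -0.950561
  u ← 1.270700 + 0.28·(-0.950561) = 1.004543
u(0.56) ≈ 1.0045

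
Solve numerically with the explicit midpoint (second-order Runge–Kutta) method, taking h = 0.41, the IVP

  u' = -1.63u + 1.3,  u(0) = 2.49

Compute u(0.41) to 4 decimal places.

1.7369

Midpoint: k1 = f(s_n, u_n); k2 = f(s_n + h/2, u_n + (h/2)·k1); u_{n+1} = u_n + h·k2.
s=0.000000, u=2.490000:
  k1 = f(0.000000, 2.490000) = -2.758700
  k2 = f(0.205000, 1.924467) = -1.836880
  u ← 2.490000 + 0.41·(-1.836880) = 1.736879
u(0.41) ≈ 1.7369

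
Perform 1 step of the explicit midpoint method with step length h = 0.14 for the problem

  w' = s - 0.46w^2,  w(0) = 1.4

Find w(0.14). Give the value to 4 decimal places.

Midpoint: k1 = f(s_n, w_n); k2 = f(s_n + h/2, w_n + (h/2)·k1); w_{n+1} = w_n + h·k2.
s=0.000000, w=1.400000:
  k1 = f(0.000000, 1.400000) = -0.901600
  k2 = f(0.070000, 1.336888) = -0.752144
  w ← 1.400000 + 0.14·(-0.752144) = 1.294700
w(0.14) ≈ 1.2947

1.2947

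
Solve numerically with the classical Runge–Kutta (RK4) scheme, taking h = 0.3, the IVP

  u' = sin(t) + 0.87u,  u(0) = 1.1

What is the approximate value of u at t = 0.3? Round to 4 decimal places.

RK4: k1 = f(t_n, u_n); k2 = f(t_n + h/2, u_n + (h/2)·k1); k3 = f(t_n + h/2, u_n + (h/2)·k2); k4 = f(t_n + h, u_n + h·k3); u_{n+1} = u_n + (h/6)·(k1 + 2k2 + 2k3 + k4).
t=0.000000, u=1.100000:
  k1 = f(0.000000, 1.100000) = 0.957000
  k2 = f(0.150000, 1.243550) = 1.231327
  k3 = f(0.150000, 1.284699) = 1.267126
  k4 = f(0.300000, 1.480138) = 1.583240
  u ← 1.100000 + (0.3/6)·(k1 + 2k2 + 2k3 + k4) = 1.476857
u(0.3) ≈ 1.4769

1.4769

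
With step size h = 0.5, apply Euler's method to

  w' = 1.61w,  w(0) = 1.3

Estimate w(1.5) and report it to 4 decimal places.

7.6450

Euler: w_{n+1} = w_n + h·f(t_n, w_n).
t=0.000000, w=1.300000: f=2.093000 → w ← 1.300000 + 0.5·2.093000 = 2.346500
t=0.500000, w=2.346500: f=3.777865 → w ← 2.346500 + 0.5·3.777865 = 4.235433
t=1.000000, w=4.235433: f=6.819046 → w ← 4.235433 + 0.5·6.819046 = 7.644956
w(1.5) ≈ 7.6450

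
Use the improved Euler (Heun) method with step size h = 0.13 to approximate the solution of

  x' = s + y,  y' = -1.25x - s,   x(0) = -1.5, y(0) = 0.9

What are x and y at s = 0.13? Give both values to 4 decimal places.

-1.3587, 1.1258

Heun on (x,y): k1 = f(s_n, state_n); k2 = f(s_n + h, state_n + h·k1); state_{n+1} = state_n + (h/2)·(k1 + k2).
0.000000: (-1.500000, 0.900000)
  k1 = (0.900000, 1.875000)
  predictor → (-1.383000, 1.143750)
  k2 = (1.273750, 1.598750)
  → (-1.358706, 1.125794)
(x(0.13), y(0.13)) ≈ (-1.3587, 1.1258)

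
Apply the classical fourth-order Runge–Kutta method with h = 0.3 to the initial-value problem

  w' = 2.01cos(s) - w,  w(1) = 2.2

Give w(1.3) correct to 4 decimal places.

RK4: k1 = f(s_n, w_n); k2 = f(s_n + h/2, w_n + (h/2)·k1); k3 = f(s_n + h/2, w_n + (h/2)·k2); k4 = f(s_n + h, w_n + h·k3); w_{n+1} = w_n + (h/6)·(k1 + 2k2 + 2k3 + k4).
s=1.000000, w=2.200000:
  k1 = f(1.000000, 2.200000) = -1.113992
  k2 = f(1.150000, 2.032901) = -1.211841
  k3 = f(1.150000, 2.018224) = -1.197164
  k4 = f(1.300000, 1.840851) = -1.303178
  w ← 2.200000 + (0.3/6)·(k1 + 2k2 + 2k3 + k4) = 1.838241
w(1.3) ≈ 1.8382

1.8382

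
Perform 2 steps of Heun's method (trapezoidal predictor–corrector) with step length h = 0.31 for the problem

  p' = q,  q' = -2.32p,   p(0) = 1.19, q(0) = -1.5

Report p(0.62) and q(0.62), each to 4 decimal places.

Heun on (p,q): k1 = f(x_n, state_n); k2 = f(x_n + h, state_n + h·k1); state_{n+1} = state_n + (h/2)·(k1 + k2).
0.000000: (1.190000, -1.500000)
  k1 = (-1.500000, -2.760800)
  predictor → (0.725000, -2.355848)
  k2 = (-2.355848, -1.682000)
  → (0.592344, -2.188634)
0.310000: (0.592344, -2.188634)
  k1 = (-2.188634, -1.374237)
  predictor → (-0.086133, -2.614647)
  k2 = (-2.614647, 0.199829)
  → (-0.152165, -2.370667)
(p(0.62), q(0.62)) ≈ (-0.1522, -2.3707)

-0.1522, -2.3707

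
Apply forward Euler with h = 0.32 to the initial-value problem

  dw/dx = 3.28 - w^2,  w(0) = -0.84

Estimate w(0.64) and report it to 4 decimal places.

Euler: w_{n+1} = w_n + h·f(x_n, w_n).
x=0.000000, w=-0.840000: f=2.574400 → w ← -0.840000 + 0.32·2.574400 = -0.016192
x=0.320000, w=-0.016192: f=3.279738 → w ← -0.016192 + 0.32·3.279738 = 1.033324
w(0.64) ≈ 1.0333

1.0333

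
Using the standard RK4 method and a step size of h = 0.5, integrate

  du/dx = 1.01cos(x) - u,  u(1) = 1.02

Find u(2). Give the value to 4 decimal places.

RK4: k1 = f(x_n, u_n); k2 = f(x_n + h/2, u_n + (h/2)·k1); k3 = f(x_n + h/2, u_n + (h/2)·k2); k4 = f(x_n + h, u_n + h·k3); u_{n+1} = u_n + (h/6)·(k1 + 2k2 + 2k3 + k4).
x=1.000000, u=1.020000:
  k1 = f(1.000000, 1.020000) = -0.474295
  k2 = f(1.250000, 0.901426) = -0.582951
  k3 = f(1.250000, 0.874262) = -0.555787
  k4 = f(1.500000, 0.742107) = -0.670662
  u ← 1.020000 + (0.5/6)·(k1 + 2k2 + 2k3 + k4) = 0.734797
x=1.500000, u=0.734797:
  k1 = f(1.500000, 0.734797) = -0.663353
  k2 = f(1.750000, 0.568959) = -0.748988
  k3 = f(1.750000, 0.547550) = -0.727579
  k4 = f(2.000000, 0.371008) = -0.791316
  u ← 0.734797 + (0.5/6)·(k1 + 2k2 + 2k3 + k4) = 0.367481
u(2) ≈ 0.3675

0.3675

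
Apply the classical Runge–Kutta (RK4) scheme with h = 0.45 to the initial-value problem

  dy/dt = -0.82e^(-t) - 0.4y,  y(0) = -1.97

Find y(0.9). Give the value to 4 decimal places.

RK4: k1 = f(t_n, y_n); k2 = f(t_n + h/2, y_n + (h/2)·k1); k3 = f(t_n + h/2, y_n + (h/2)·k2); k4 = f(t_n + h, y_n + h·k3); y_{n+1} = y_n + (h/6)·(k1 + 2k2 + 2k3 + k4).
t=0.000000, y=-1.970000:
  k1 = f(0.000000, -1.970000) = -0.032000
  k2 = f(0.225000, -1.977200) = 0.136097
  k3 = f(0.225000, -1.939378) = 0.120968
  k4 = f(0.450000, -1.915564) = 0.243371
  y ← -1.970000 + (0.45/6)·(k1 + 2k2 + 2k3 + k4) = -1.915587
t=0.450000, y=-1.915587:
  k1 = f(0.450000, -1.915587) = 0.243380
  k2 = f(0.675000, -1.860827) = 0.326823
  k3 = f(0.675000, -1.842052) = 0.319313
  k4 = f(0.900000, -1.771897) = 0.375372
  y ← -1.915587 + (0.45/6)·(k1 + 2k2 + 2k3 + k4) = -1.772261
y(0.9) ≈ -1.7723

-1.7723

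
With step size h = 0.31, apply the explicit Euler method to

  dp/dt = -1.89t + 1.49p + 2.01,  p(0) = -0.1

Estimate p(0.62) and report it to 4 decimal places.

1.1387

Euler: p_{n+1} = p_n + h·f(t_n, p_n).
t=0.000000, p=-0.100000: f=1.861000 → p ← -0.100000 + 0.31·1.861000 = 0.476910
t=0.310000, p=0.476910: f=2.134696 → p ← 0.476910 + 0.31·2.134696 = 1.138666
p(0.62) ≈ 1.1387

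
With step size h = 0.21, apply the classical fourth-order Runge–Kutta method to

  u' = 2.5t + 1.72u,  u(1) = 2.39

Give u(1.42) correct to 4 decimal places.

RK4: k1 = f(t_n, u_n); k2 = f(t_n + h/2, u_n + (h/2)·k1); k3 = f(t_n + h/2, u_n + (h/2)·k2); k4 = f(t_n + h, u_n + h·k3); u_{n+1} = u_n + (h/6)·(k1 + 2k2 + 2k3 + k4).
t=1.000000, u=2.390000:
  k1 = f(1.000000, 2.390000) = 6.610800
  k2 = f(1.105000, 3.084134) = 8.067210
  k3 = f(1.105000, 3.237057) = 8.330238
  k4 = f(1.210000, 4.139350) = 10.144682
  u ← 2.390000 + (0.21/6)·(k1 + 2k2 + 2k3 + k4) = 4.124263
t=1.210000, u=4.124263:
  k1 = f(1.210000, 4.124263) = 10.118733
  k2 = f(1.315000, 5.186730) = 12.208676
  k3 = f(1.315000, 5.406174) = 12.586120
  k4 = f(1.420000, 6.767348) = 15.189839
  u ← 4.124263 + (0.21/6)·(k1 + 2k2 + 2k3 + k4) = 6.745699
u(1.42) ≈ 6.7457

6.7457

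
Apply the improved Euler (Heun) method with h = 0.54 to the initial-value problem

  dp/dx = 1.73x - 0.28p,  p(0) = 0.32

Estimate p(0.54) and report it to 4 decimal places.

Heun: k1 = f(x_n, p_n); k2 = f(x_n + h, p_n + h·k1); p_{n+1} = p_n + (h/2)·(k1 + k2).
x=0.000000, p=0.320000:
  k1 = f(0.000000, 0.320000) = -0.089600
  k2 = f(0.540000, 0.271616) = 0.858148
  p ← 0.320000 + (0.54/2)·(-0.089600 + 0.858148) = 0.527508
p(0.54) ≈ 0.5275

0.5275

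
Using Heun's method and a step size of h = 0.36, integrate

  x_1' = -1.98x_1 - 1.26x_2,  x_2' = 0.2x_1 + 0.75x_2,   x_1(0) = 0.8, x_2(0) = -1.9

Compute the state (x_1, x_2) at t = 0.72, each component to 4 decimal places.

Heun on (x_1,x_2): k1 = f(t_n, state_n); k2 = f(t_n + h, state_n + h·k1); state_{n+1} = state_n + (h/2)·(k1 + k2).
0.000000: (0.800000, -1.900000)
  k1 = (0.810000, -1.265000)
  predictor → (1.091600, -2.355400)
  k2 = (0.806436, -1.548230)
  → (1.090958, -2.406381)
0.360000: (1.090958, -2.406381)
  k1 = (0.871943, -1.586594)
  predictor → (1.404858, -2.977555)
  k2 = (0.970101, -1.952195)
  → (1.422526, -3.043363)
(x_1(0.72), x_2(0.72)) ≈ (1.4225, -3.0434)

1.4225, -3.0434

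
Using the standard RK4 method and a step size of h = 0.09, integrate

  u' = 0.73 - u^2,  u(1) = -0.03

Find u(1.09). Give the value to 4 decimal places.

RK4: k1 = f(x_n, u_n); k2 = f(x_n + h/2, u_n + (h/2)·k1); k3 = f(x_n + h/2, u_n + (h/2)·k2); k4 = f(x_n + h, u_n + h·k3); u_{n+1} = u_n + (h/6)·(k1 + 2k2 + 2k3 + k4).
x=1.000000, u=-0.030000:
  k1 = f(1.000000, -0.030000) = 0.729100
  k2 = f(1.045000, 0.002809) = 0.729992
  k3 = f(1.045000, 0.002850) = 0.729992
  k4 = f(1.090000, 0.035699) = 0.728726
  u ← -0.030000 + (0.09/6)·(k1 + 2k2 + 2k3 + k4) = 0.035667
u(1.09) ≈ 0.0357

0.0357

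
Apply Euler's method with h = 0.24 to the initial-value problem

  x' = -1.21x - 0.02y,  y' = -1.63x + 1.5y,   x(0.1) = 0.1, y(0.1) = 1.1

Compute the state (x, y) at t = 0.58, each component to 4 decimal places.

Euler on (x,y): x_{n+1} = x_n + h·x', y_{n+1} = y_n + h·y'.
0.100000: (0.100000, 1.100000); f=(-0.143000, 1.487000) → (0.065680, 1.456880)
0.340000: (0.065680, 1.456880); f=(-0.108610, 2.078262) → (0.039614, 1.955663)
(x(0.58), y(0.58)) ≈ (0.0396, 1.9557)

0.0396, 1.9557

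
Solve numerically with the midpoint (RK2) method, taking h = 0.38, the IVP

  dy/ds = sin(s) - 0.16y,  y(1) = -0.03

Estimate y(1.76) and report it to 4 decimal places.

0.6649

Midpoint: k1 = f(s_n, y_n); k2 = f(s_n + h/2, y_n + (h/2)·k1); y_{n+1} = y_n + h·k2.
s=1.000000, y=-0.030000:
  k1 = f(1.000000, -0.030000) = 0.846271
  k2 = f(1.190000, 0.130791) = 0.907442
  y ← -0.030000 + 0.38·0.907442 = 0.314828
s=1.380000, y=0.314828:
  k1 = f(1.380000, 0.314828) = 0.931481
  k2 = f(1.570000, 0.491809) = 0.921310
  y ← 0.314828 + 0.38·0.921310 = 0.664926
y(1.76) ≈ 0.6649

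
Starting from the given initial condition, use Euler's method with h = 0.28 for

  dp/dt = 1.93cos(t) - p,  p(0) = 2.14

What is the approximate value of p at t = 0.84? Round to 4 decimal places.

Euler: p_{n+1} = p_n + h·f(t_n, p_n).
t=0.000000, p=2.140000: f=-0.210000 → p ← 2.140000 + 0.28·(-0.210000) = 2.081200
t=0.280000, p=2.081200: f=-0.226363 → p ← 2.081200 + 0.28·(-0.226363) = 2.017818
t=0.560000, p=2.017818: f=-0.382616 → p ← 2.017818 + 0.28·(-0.382616) = 1.910686
p(0.84) ≈ 1.9107

1.9107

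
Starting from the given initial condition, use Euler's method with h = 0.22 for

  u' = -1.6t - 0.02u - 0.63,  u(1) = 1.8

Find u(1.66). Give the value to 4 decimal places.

Euler: u_{n+1} = u_n + h·f(t_n, u_n).
t=1.000000, u=1.800000: f=-2.266000 → u ← 1.800000 + 0.22·(-2.266000) = 1.301480
t=1.220000, u=1.301480: f=-2.608030 → u ← 1.301480 + 0.22·(-2.608030) = 0.727713
t=1.440000, u=0.727713: f=-2.948554 → u ← 0.727713 + 0.22·(-2.948554) = 0.079032
u(1.66) ≈ 0.0790

0.0790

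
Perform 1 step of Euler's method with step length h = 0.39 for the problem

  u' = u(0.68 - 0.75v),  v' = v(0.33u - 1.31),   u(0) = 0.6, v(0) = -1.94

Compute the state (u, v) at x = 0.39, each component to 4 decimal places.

Euler on (u,v): u_{n+1} = u_n + h·u', v_{n+1} = v_n + h·v'.
0.000000: (0.600000, -1.940000); f=(1.281000, 2.157280) → (1.099590, -1.098661)
(u(0.39), v(0.39)) ≈ (1.0996, -1.0987)

1.0996, -1.0987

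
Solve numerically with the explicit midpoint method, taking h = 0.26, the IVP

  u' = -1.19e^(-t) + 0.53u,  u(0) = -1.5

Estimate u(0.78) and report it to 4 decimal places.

-3.0843

Midpoint: k1 = f(t_n, u_n); k2 = f(t_n + h/2, u_n + (h/2)·k1); u_{n+1} = u_n + h·k2.
t=0.000000, u=-1.500000:
  k1 = f(0.000000, -1.500000) = -1.985000
  k2 = f(0.130000, -1.758050) = -1.976700
  u ← -1.500000 + 0.26·(-1.976700) = -2.013942
t=0.260000, u=-2.013942:
  k1 = f(0.260000, -2.013942) = -1.984941
  k2 = f(0.390000, -2.271984) = -2.009849
  u ← -2.013942 + 0.26·(-2.009849) = -2.536503
t=0.520000, u=-2.536503:
  k1 = f(0.520000, -2.536503) = -2.051826
  k2 = f(0.650000, -2.803240) = -2.106952
  u ← -2.536503 + 0.26·(-2.106952) = -3.084310
u(0.78) ≈ -3.0843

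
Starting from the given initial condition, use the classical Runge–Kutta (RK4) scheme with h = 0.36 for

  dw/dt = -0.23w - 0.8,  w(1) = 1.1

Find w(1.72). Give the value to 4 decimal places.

0.4013

RK4: k1 = f(t_n, w_n); k2 = f(t_n + h/2, w_n + (h/2)·k1); k3 = f(t_n + h/2, w_n + (h/2)·k2); k4 = f(t_n + h, w_n + h·k3); w_{n+1} = w_n + (h/6)·(k1 + 2k2 + 2k3 + k4).
t=1.000000, w=1.100000:
  k1 = f(1.000000, 1.100000) = -1.053000
  k2 = f(1.180000, 0.910460) = -1.009406
  k3 = f(1.180000, 0.918307) = -1.011211
  k4 = f(1.360000, 0.735964) = -0.969272
  w ← 1.100000 + (0.36/6)·(k1 + 2k2 + 2k3 + k4) = 0.736190
t=1.360000, w=0.736190:
  k1 = f(1.360000, 0.736190) = -0.969324
  k2 = f(1.540000, 0.561711) = -0.929194
  k3 = f(1.540000, 0.568935) = -0.930855
  k4 = f(1.720000, 0.401082) = -0.892249
  w ← 0.736190 + (0.36/6)·(k1 + 2k2 + 2k3 + k4) = 0.401290
w(1.72) ≈ 0.4013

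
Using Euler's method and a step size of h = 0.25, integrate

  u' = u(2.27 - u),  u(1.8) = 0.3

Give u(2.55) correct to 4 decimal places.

0.9154

Euler: u_{n+1} = u_n + h·f(t_n, u_n).
t=1.800000, u=0.300000: f=0.591000 → u ← 0.300000 + 0.25·0.591000 = 0.447750
t=2.050000, u=0.447750: f=0.815912 → u ← 0.447750 + 0.25·0.815912 = 0.651728
t=2.300000, u=0.651728: f=1.054673 → u ← 0.651728 + 0.25·1.054673 = 0.915396
u(2.55) ≈ 0.9154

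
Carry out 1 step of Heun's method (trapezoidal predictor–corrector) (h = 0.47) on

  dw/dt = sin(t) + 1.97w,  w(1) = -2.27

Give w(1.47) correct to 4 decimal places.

Heun: k1 = f(t_n, w_n); k2 = f(t_n + h, w_n + h·k1); w_{n+1} = w_n + (h/2)·(k1 + k2).
t=1.000000, w=-2.270000:
  k1 = f(1.000000, -2.270000) = -3.630429
  k2 = f(1.470000, -3.976302) = -6.838390
  w ← -2.270000 + (0.47/2)·(-3.630429 + (-6.838390)) = -4.730172
w(1.47) ≈ -4.7302

-4.7302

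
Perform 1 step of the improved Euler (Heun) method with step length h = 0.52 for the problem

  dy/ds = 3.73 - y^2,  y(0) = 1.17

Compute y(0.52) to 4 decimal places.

Heun: k1 = f(s_n, y_n); k2 = f(s_n + h, y_n + h·k1); y_{n+1} = y_n + (h/2)·(k1 + k2).
s=0.000000, y=1.170000:
  k1 = f(0.000000, 1.170000) = 2.361100
  k2 = f(0.520000, 2.397772) = -2.019311
  y ← 1.170000 + (0.52/2)·(2.361100 + (-2.019311)) = 1.258865
y(0.52) ≈ 1.2589

1.2589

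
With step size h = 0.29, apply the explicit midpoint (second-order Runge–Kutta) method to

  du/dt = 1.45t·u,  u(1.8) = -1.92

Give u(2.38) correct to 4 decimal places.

-9.6102

Midpoint: k1 = f(t_n, u_n); k2 = f(t_n + h/2, u_n + (h/2)·k1); u_{n+1} = u_n + h·k2.
t=1.800000, u=-1.920000:
  k1 = f(1.800000, -1.920000) = -5.011200
  k2 = f(1.945000, -2.646624) = -7.464141
  u ← -1.920000 + 0.29·(-7.464141) = -4.084601
t=2.090000, u=-4.084601:
  k1 = f(2.090000, -4.084601) = -12.378383
  k2 = f(2.235000, -5.879467) = -19.053881
  u ← -4.084601 + 0.29·(-19.053881) = -9.610227
u(2.38) ≈ -9.6102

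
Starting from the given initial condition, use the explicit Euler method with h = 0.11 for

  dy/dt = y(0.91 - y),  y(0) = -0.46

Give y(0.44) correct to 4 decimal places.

-0.8439

Euler: y_{n+1} = y_n + h·f(t_n, y_n).
t=0.000000, y=-0.460000: f=-0.630200 → y ← -0.460000 + 0.11·(-0.630200) = -0.529322
t=0.110000, y=-0.529322: f=-0.761865 → y ← -0.529322 + 0.11·(-0.761865) = -0.613127
t=0.220000, y=-0.613127: f=-0.933871 → y ← -0.613127 + 0.11·(-0.933871) = -0.715853
t=0.330000, y=-0.715853: f=-1.163871 → y ← -0.715853 + 0.11·(-1.163871) = -0.843879
y(0.44) ≈ -0.8439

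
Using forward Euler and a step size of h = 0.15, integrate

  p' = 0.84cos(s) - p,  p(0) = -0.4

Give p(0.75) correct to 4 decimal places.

Euler: p_{n+1} = p_n + h·f(s_n, p_n).
s=0.000000, p=-0.400000: f=1.240000 → p ← -0.400000 + 0.15·1.240000 = -0.214000
s=0.150000, p=-0.214000: f=1.044568 → p ← -0.214000 + 0.15·1.044568 = -0.057315
s=0.300000, p=-0.057315: f=0.859797 → p ← -0.057315 + 0.15·0.859797 = 0.071655
s=0.450000, p=0.071655: f=0.684721 → p ← 0.071655 + 0.15·0.684721 = 0.174363
s=0.600000, p=0.174363: f=0.518919 → p ← 0.174363 + 0.15·0.518919 = 0.252201
p(0.75) ≈ 0.2522

0.2522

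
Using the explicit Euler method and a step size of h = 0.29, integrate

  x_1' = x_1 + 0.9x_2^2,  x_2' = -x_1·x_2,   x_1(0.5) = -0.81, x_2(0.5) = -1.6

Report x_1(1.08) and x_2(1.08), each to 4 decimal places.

0.5329, -2.1917

Euler on (x_1,x_2): x_1_{n+1} = x_1_n + h·x_1', x_2_{n+1} = x_2_n + h·x_2'.
0.500000: (-0.810000, -1.600000); f=(1.494000, -1.296000) → (-0.376740, -1.975840)
0.790000: (-0.376740, -1.975840); f=(3.136809, -0.744378) → (0.532935, -2.191710)
(x_1(1.08), x_2(1.08)) ≈ (0.5329, -2.1917)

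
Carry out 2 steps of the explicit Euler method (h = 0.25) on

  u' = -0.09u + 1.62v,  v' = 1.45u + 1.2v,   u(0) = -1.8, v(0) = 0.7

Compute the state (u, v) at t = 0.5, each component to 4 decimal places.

Euler on (u,v): u_{n+1} = u_n + h·u', v_{n+1} = v_n + h·v'.
0.000000: (-1.800000, 0.700000); f=(1.296000, -1.770000) → (-1.476000, 0.257500)
0.250000: (-1.476000, 0.257500); f=(0.549990, -1.831200) → (-1.338502, -0.200300)
(u(0.5), v(0.5)) ≈ (-1.3385, -0.2003)

-1.3385, -0.2003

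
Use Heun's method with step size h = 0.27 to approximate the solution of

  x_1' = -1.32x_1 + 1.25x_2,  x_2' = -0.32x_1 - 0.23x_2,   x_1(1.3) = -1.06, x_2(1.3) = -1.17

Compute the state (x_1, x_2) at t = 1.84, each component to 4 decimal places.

Heun on (x_1,x_2): k1 = f(t_n, state_n); k2 = f(t_n + h, state_n + h·k1); state_{n+1} = state_n + (h/2)·(k1 + k2).
1.300000: (-1.060000, -1.170000)
  k1 = (-0.063300, 0.608300)
  predictor → (-1.077091, -1.005759)
  k2 = (0.164561, 0.575994)
  → (-1.046330, -1.010120)
1.570000: (-1.046330, -1.010120)
  k1 = (0.118505, 0.567153)
  predictor → (-1.014333, -0.856989)
  k2 = (0.267684, 0.521694)
  → (-0.994194, -0.863126)
(x_1(1.84), x_2(1.84)) ≈ (-0.9942, -0.8631)

-0.9942, -0.8631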